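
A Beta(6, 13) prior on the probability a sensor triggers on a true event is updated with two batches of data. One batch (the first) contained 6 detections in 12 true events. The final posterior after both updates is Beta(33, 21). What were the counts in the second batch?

Because Beta–binomial updating is additive in the counts, the combined data contributed (α_post−α_prior, β_post−β_prior) successes and failures.
Total across both batches: 33−6=27 detections, 21−13=8 misses.
Subtract the first batch: 27−6=21 detections and 8−6=2 misses.

21 detections and 2 misses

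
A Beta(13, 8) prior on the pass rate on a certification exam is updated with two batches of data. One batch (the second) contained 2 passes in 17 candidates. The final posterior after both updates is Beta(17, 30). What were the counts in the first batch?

2 passes and 7 failures

Because Beta–binomial updating is additive in the counts, the combined data contributed (α_post−α_prior, β_post−β_prior) successes and failures.
Total across both batches: 17−13=4 passes, 30−8=22 failures.
Subtract the second batch: 4−2=2 passes and 22−15=7 failures.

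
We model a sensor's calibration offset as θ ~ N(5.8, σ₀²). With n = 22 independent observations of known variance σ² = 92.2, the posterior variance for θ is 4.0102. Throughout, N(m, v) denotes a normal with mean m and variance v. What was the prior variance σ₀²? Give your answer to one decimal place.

Posterior precision equals prior precision plus data precision: 1/σ_n² = 1/σ₀² + n/σ².
So 1/σ₀² = 1/4.0102 − 22/92.2 = 0.249364 − 0.238612 = 0.010752.
Hence σ₀² = 1/0.010752 ≈ 93.0.

σ₀² = 93.0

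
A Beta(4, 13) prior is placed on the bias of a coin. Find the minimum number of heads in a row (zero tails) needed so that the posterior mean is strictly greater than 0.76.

k = 38

After k heads and 0 tails the posterior is Beta(4+k, 13), with mean (4+k)/(4+13+k).
Set (4+k)/(17+k) > 0.76 and solve: k > (0.76·17 − 4)/(1 − 0.76) = 37.167.
The smallest integer exceeding 37.167 is 38, and checking k=38: (42)/(55) = 0.7636 > 0.76.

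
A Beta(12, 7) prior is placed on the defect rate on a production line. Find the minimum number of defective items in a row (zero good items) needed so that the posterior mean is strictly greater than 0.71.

After k defective items and 0 good items the posterior is Beta(12+k, 7), with mean (12+k)/(12+7+k).
Set (12+k)/(19+k) > 0.71 and solve: k > (0.71·19 − 12)/(1 − 0.71) = 5.138.
The smallest integer exceeding 5.138 is 6.

k = 6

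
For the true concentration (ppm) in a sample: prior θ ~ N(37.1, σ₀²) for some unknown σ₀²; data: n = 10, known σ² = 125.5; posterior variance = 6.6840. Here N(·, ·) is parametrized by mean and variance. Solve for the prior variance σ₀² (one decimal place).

For the Normal–Normal model with known σ², precisions add: τ_n = τ₀ + n/σ².
So 1/σ₀² = 1/6.6840 − 10/125.5 = 0.149611 − 0.079681 = 0.069930.
Hence σ₀² = 1/0.069930 ≈ 14.3.

σ₀² = 14.3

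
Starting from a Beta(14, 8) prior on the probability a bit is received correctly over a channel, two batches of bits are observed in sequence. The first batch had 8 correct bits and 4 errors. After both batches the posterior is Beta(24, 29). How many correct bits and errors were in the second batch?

Because Beta–binomial updating is additive in the counts, the combined data contributed (α_post−α_prior, β_post−β_prior) successes and failures.
Total across both batches: 24−14=10 correct bits, 29−8=21 errors.
Subtract the first batch: 10−8=2 correct bits and 21−4=17 errors.

2 correct bits and 17 errors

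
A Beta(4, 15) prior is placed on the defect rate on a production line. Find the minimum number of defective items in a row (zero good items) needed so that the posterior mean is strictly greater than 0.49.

k = 11

After k defective items and 0 good items the posterior is Beta(4+k, 15), with mean (4+k)/(4+15+k).
Set (4+k)/(19+k) > 0.49 and solve: k > (0.49·19 − 4)/(1 − 0.49) = 10.412.
The smallest integer exceeding 10.412 is 11.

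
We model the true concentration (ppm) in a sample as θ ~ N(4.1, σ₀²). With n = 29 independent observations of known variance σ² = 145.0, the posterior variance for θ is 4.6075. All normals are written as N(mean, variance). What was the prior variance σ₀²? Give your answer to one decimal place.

Posterior precision equals prior precision plus data precision: 1/σ_n² = 1/σ₀² + n/σ².
So 1/σ₀² = 1/4.6075 − 29/145.0 = 0.217037 − 0.200000 = 0.017037.
Hence σ₀² = 1/0.017037 ≈ 58.7.

σ₀² = 58.7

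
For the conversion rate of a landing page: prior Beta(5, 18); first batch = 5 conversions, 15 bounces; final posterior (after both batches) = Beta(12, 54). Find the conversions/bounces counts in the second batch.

2 conversions and 21 bounces

Because Beta–binomial updating is additive in the counts, the combined data contributed (α_post−α_prior, β_post−β_prior) successes and failures.
Total across both batches: 12−5=7 conversions, 54−18=36 bounces.
Subtract the first batch: 7−5=2 conversions and 36−15=21 bounces.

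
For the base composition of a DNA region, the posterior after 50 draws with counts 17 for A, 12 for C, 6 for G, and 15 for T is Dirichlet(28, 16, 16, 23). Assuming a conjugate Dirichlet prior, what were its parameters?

For a Dirichlet(α) prior with multinomial counts c, the posterior is Dirichlet(α + c) componentwise.
Subtract each count from the matching posterior parameter: 28−17=11, 16−12=4, 16−6=10, 23−15=8.

Dirichlet(11, 4, 10, 8)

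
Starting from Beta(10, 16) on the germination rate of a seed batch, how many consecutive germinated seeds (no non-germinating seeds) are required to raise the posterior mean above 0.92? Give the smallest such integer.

k = 175

After k germinated seeds and 0 non-germinating seeds the posterior is Beta(10+k, 16), with mean (10+k)/(10+16+k).
Set (10+k)/(26+k) > 0.92 and solve: k > (0.92·26 − 10)/(1 − 0.92) = 174.000.
The smallest integer exceeding 174.000 is 175, and checking k=175: (185)/(201) = 0.9204 > 0.92.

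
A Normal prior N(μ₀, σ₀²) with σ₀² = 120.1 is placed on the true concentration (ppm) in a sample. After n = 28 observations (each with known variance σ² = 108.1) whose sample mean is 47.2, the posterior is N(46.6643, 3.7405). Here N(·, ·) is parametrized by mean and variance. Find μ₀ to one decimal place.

The posterior mean is a precision-weighted average: μ_n = (τ₀μ₀ + τ_data·x̄)/(τ₀+τ_data), with τ₀=1/σ₀² and τ_data=n/σ².
Here τ₀ = 1/120.1 = 0.008326 and τ_data = 28/108.1 = 0.259019, so τ_n = 0.267345.
Rearranging for μ₀: μ₀ = (μ_n·τ_n − τ_data·x̄)/τ₀ = (46.6643·0.267345 − 0.259019·47.2) / 0.008326 = 0.249770/0.008326 ≈ 30.0.

μ₀ = 30.0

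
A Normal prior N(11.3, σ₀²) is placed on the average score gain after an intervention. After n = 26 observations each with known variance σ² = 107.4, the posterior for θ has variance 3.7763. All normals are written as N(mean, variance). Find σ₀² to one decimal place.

For the Normal–Normal model with known σ², precisions add: τ_n = τ₀ + n/σ².
So 1/σ₀² = 1/3.7763 − 26/107.4 = 0.264809 − 0.242086 = 0.022723.
Hence σ₀² = 1/0.022723 ≈ 44.0.

σ₀² = 44.0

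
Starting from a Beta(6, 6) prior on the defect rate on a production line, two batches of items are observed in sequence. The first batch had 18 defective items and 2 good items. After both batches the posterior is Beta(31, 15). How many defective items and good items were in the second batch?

Because Beta–binomial updating is additive in the counts, the combined data contributed (α_post−α_prior, β_post−β_prior) successes and failures.
Total across both batches: 31−6=25 defective items, 15−6=9 good items.
Subtract the first batch: 25−18=7 defective items and 9−2=7 good items.

7 defective items and 7 good items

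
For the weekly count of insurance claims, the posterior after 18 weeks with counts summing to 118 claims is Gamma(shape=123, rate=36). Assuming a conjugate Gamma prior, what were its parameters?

A Gamma(α, β) prior (rate parametrization) on a Poisson rate with n observations summing to S gives posterior Gamma(α+S, β+n).
So α = 123 − 118 = 5 and β = 36 − 18 = 18.

Gamma(shape=5, rate=18)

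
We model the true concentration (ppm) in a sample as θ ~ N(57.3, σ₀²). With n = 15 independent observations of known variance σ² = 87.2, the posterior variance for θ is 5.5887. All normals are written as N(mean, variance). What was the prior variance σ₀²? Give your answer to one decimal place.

σ₀² = 144.6

For the Normal–Normal model with known σ², precisions add: τ_n = τ₀ + n/σ².
So 1/σ₀² = 1/5.5887 − 15/87.2 = 0.178932 − 0.172018 = 0.006914.
Hence σ₀² = 1/0.006914 ≈ 144.6.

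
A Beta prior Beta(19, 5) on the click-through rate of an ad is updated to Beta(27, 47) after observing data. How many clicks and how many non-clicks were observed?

8 clicks and 42 non-clicks

Beta is conjugate to the binomial likelihood: posterior = Beta(α+s, β+f).
Match parameters: s=27−19=8, f=47−5=42.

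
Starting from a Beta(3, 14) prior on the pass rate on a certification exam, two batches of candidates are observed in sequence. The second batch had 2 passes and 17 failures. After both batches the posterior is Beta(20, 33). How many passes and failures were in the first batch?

15 passes and 2 failures

Sequential conjugate updates are equivalent to a single update on the pooled data, so total successes = posterior α − prior α and total failures = posterior β − prior β.
Total across both batches: 20−3=17 passes, 33−14=19 failures.
Subtract the second batch: 17−2=15 passes and 19−17=2 failures.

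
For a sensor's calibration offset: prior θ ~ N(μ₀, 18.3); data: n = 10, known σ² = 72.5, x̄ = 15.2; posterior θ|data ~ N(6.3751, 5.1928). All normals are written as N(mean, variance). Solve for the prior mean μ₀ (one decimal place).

μ₀ = -15.9

The posterior mean is a precision-weighted average: μ_n = (τ₀μ₀ + τ_data·x̄)/(τ₀+τ_data), with τ₀=1/σ₀² and τ_data=n/σ².
Here τ₀ = 1/18.3 = 0.054645 and τ_data = 10/72.5 = 0.137931, so τ_n = 0.192576.
Rearranging for μ₀: μ₀ = (μ_n·τ_n − τ_data·x̄)/τ₀ = (6.3751·0.192576 − 0.137931·15.2) / 0.054645 = -0.868860/0.054645 ≈ -15.9.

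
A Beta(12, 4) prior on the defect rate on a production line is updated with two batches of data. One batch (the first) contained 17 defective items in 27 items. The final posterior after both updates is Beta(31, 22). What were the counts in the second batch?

Sequential conjugate updates are equivalent to a single update on the pooled data, so total successes = posterior α − prior α and total failures = posterior β − prior β.
Total across both batches: 31−12=19 defective items, 22−4=18 good items.
Subtract the first batch: 19−17=2 defective items and 18−10=8 good items.

2 defective items and 8 good items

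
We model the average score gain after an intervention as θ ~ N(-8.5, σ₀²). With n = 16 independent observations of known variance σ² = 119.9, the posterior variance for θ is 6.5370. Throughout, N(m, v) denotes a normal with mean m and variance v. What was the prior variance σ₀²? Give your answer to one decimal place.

Posterior precision equals prior precision plus data precision: 1/σ_n² = 1/σ₀² + n/σ².
So 1/σ₀² = 1/6.5370 − 16/119.9 = 0.152975 − 0.133445 = 0.019530.
Hence σ₀² = 1/0.019530 ≈ 51.2.

σ₀² = 51.2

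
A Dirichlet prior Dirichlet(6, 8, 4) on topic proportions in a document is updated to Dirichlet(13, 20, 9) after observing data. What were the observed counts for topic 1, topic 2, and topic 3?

For a Dirichlet(α) prior with multinomial counts c, the posterior is Dirichlet(α + c) componentwise.
Counts are posterior − prior componentwise: 13−6=7, 20−8=12, 9−4=5.

counts (7, 12, 5)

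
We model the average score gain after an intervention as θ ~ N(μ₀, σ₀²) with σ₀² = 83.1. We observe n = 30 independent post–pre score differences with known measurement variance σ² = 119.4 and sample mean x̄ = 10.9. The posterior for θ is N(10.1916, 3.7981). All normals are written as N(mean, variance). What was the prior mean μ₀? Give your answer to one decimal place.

μ₀ = -4.6

The posterior mean is a precision-weighted average: μ_n = (τ₀μ₀ + τ_data·x̄)/(τ₀+τ_data), with τ₀=1/σ₀² and τ_data=n/σ².
Here τ₀ = 1/83.1 = 0.012034 and τ_data = 30/119.4 = 0.251256, so τ_n = 0.263290.
Rearranging for μ₀: μ₀ = (μ_n·τ_n − τ_data·x̄)/τ₀ = (10.1916·0.263290 − 0.251256·10.9) / 0.012034 = -0.055344/0.012034 ≈ -4.6.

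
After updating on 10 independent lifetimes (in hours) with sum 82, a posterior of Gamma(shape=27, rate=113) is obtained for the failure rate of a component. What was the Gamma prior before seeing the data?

Gamma–exponential conjugacy: posterior shape = α + n, posterior rate = β + Σtᵢ.
So α = 27 − 10 = 17 and β = 113 − 82 = 31.

Gamma(shape=17, rate=31)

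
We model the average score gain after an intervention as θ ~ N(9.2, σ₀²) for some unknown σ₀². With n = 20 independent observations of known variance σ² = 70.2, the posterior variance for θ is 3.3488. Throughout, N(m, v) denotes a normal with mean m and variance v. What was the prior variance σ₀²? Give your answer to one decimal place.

σ₀² = 72.9

Posterior precision equals prior precision plus data precision: 1/σ_n² = 1/σ₀² + n/σ².
So 1/σ₀² = 1/3.3488 − 20/70.2 = 0.298614 − 0.284900 = 0.013714.
Hence σ₀² = 1/0.013714 ≈ 72.9.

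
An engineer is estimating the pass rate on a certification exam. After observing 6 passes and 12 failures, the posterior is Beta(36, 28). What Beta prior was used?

Beta(30, 16)

A Beta(α, β) prior with s successes and f failures in binomial data gives a Beta(α+s, β+f) posterior.
So α = 36 − 6 = 30 and β = 28 − 12 = 16.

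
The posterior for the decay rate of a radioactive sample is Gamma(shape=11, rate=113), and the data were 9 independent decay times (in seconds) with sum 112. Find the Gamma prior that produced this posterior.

Gamma(shape=2, rate=1)

For an exponential likelihood with a Gamma(α, β) prior on the rate, n observations with total T give posterior Gamma(α+n, β+T).
So α = 11 − 9 = 2 and β = 113 − 112 = 1.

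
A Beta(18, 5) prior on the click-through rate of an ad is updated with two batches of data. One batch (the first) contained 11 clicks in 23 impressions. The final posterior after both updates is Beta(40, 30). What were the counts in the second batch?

11 clicks and 13 non-clicks

Because Beta–binomial updating is additive in the counts, the combined data contributed (α_post−α_prior, β_post−β_prior) successes and failures.
Total across both batches: 40−18=22 clicks, 30−5=25 non-clicks.
Subtract the first batch: 22−11=11 clicks and 25−12=13 non-clicks.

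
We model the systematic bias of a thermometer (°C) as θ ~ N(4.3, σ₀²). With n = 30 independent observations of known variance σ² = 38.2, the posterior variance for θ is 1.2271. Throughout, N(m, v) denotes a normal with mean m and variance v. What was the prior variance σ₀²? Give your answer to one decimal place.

Posterior precision equals prior precision plus data precision: 1/σ_n² = 1/σ₀² + n/σ².
So 1/σ₀² = 1/1.2271 − 30/38.2 = 0.814930 − 0.785340 = 0.029590.
Hence σ₀² = 1/0.029590 ≈ 33.8.

σ₀² = 33.8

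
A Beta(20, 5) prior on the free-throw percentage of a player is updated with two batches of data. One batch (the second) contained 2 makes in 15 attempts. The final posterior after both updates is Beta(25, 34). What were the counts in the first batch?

Because Beta–binomial updating is additive in the counts, the combined data contributed (α_post−α_prior, β_post−β_prior) successes and failures.
Total across both batches: 25−20=5 makes, 34−5=29 misses.
Subtract the second batch: 5−2=3 makes and 29−13=16 misses.

3 makes and 16 misses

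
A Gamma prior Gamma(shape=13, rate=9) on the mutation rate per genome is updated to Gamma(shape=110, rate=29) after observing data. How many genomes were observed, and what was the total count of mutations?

n = 20 genomes with total 97 mutations

A Gamma(α, β) prior (rate parametrization) on a Poisson rate with n observations summing to S gives posterior Gamma(α+S, β+n).
Matching: Σxᵢ = 110 − 13 = 97 and n = 29 − 9 = 20.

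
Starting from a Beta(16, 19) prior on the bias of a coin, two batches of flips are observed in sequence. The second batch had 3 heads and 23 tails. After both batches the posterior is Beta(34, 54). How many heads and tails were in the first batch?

15 heads and 12 tails

Sequential conjugate updates are equivalent to a single update on the pooled data, so total successes = posterior α − prior α and total failures = posterior β − prior β.
Total across both batches: 34−16=18 heads, 54−19=35 tails.
Subtract the second batch: 18−3=15 heads and 35−23=12 tails.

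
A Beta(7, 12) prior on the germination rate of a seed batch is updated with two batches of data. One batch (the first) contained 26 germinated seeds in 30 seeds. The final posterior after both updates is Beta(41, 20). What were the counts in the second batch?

8 germinated seeds and 4 non-germinating seeds

Sequential conjugate updates are equivalent to a single update on the pooled data, so total successes = posterior α − prior α and total failures = posterior β − prior β.
Total across both batches: 41−7=34 germinated seeds, 20−12=8 non-germinating seeds.
Subtract the first batch: 34−26=8 germinated seeds and 8−4=4 non-germinating seeds.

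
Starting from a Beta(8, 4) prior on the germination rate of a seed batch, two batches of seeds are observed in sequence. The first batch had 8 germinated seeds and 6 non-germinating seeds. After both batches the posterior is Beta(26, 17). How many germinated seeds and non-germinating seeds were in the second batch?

10 germinated seeds and 7 non-germinating seeds

Sequential conjugate updates are equivalent to a single update on the pooled data, so total successes = posterior α − prior α and total failures = posterior β − prior β.
Total across both batches: 26−8=18 germinated seeds, 17−4=13 non-germinating seeds.
Subtract the first batch: 18−8=10 germinated seeds and 13−6=7 non-germinating seeds.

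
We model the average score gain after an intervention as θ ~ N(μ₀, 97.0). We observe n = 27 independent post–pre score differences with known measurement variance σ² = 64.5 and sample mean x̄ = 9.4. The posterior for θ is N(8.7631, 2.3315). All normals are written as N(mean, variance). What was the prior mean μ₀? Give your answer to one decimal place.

μ₀ = -17.1

With known observation variance, the Normal–Normal posterior has precision τ_n = τ₀ + n/σ² and mean μ_n = (τ₀μ₀ + (n/σ²)x̄)/τ_n.
Here τ₀ = 1/97.0 = 0.010309 and τ_data = 27/64.5 = 0.418605, so τ_n = 0.428914.
Rearranging for μ₀: μ₀ = (μ_n·τ_n − τ_data·x̄)/τ₀ = (8.7631·0.428914 − 0.418605·9.4) / 0.010309 = -0.176271/0.010309 ≈ -17.1.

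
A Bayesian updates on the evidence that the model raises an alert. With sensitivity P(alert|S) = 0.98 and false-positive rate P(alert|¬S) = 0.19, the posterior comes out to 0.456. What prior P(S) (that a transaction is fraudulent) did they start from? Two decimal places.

P(S) = 0.14

Bayes' rule in odds form gives O(S|E) = O(S)·[P(E|S)/P(E|¬S)], hence O(S) = O(S|E)/LR.
Posterior odds = 0.456/(1−0.456) = 0.8382. LR = 0.98/0.19 = 5.1579.
Prior odds = 0.8382/5.1579 = 0.1625, so P(S) = 0.1625/(1+0.1625) ≈ 0.14.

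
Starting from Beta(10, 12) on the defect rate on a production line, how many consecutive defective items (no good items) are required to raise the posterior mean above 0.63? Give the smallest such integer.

After k defective items and 0 good items the posterior is Beta(10+k, 12), with mean (10+k)/(10+12+k).
Set (10+k)/(22+k) > 0.63 and solve: k > (0.63·22 − 10)/(1 − 0.63) = 10.432.
The smallest integer exceeding 10.432 is 11, and checking k=11: (21)/(33) = 0.6364 > 0.63.

k = 11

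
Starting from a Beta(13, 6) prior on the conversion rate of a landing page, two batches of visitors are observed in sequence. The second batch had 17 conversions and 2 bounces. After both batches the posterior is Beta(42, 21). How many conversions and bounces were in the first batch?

12 conversions and 13 bounces

Because Beta–binomial updating is additive in the counts, the combined data contributed (α_post−α_prior, β_post−β_prior) successes and failures.
Total across both batches: 42−13=29 conversions, 21−6=15 bounces.
Subtract the second batch: 29−17=12 conversions and 15−2=13 bounces.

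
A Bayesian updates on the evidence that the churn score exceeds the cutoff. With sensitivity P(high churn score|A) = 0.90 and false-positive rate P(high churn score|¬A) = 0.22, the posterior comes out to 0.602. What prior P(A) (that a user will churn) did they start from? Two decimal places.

Bayes' rule in odds form gives O(A|E) = O(A)·[P(E|A)/P(E|¬A)], hence O(A) = O(A|E)/LR.
Posterior odds = 0.602/(1−0.602) = 1.5126. LR = 0.90/0.22 = 4.0909.
Prior odds = 1.5126/4.0909 = 0.3697, so P(A) = 0.3697/(1+0.3697) ≈ 0.27.

P(A) = 0.27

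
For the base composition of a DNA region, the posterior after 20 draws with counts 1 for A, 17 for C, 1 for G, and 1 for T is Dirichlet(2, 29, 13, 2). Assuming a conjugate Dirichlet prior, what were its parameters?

For a Dirichlet(α) prior with multinomial counts c, the posterior is Dirichlet(α + c) componentwise.
Subtract each count from the matching posterior parameter: 2−1=1, 29−17=12, 13−1=12, 2−1=1.

Dirichlet(1, 12, 12, 1)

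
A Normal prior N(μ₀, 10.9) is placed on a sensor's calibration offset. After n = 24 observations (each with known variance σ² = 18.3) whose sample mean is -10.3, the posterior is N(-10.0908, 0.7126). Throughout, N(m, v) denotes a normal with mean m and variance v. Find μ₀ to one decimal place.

μ₀ = -7.1

With known observation variance, the Normal–Normal posterior has precision τ_n = τ₀ + n/σ² and mean μ_n = (τ₀μ₀ + (n/σ²)x̄)/τ_n.
Here τ₀ = 1/10.9 = 0.091743 and τ_data = 24/18.3 = 1.311475, so τ_n = 1.403218.
Rearranging for μ₀: μ₀ = (μ_n·τ_n − τ_data·x̄)/τ₀ = (-10.0908·1.403218 − 1.311475·-10.3) / 0.091743 = -0.651400/0.091743 ≈ -7.1.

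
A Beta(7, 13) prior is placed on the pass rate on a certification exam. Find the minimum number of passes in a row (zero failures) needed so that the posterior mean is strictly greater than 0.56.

After k passes and 0 failures the posterior is Beta(7+k, 13), with mean (7+k)/(7+13+k).
Set (7+k)/(20+k) > 0.56 and solve: k > (0.56·20 − 7)/(1 − 0.56) = 9.545.
The smallest integer exceeding 9.545 is 10, and checking k=10: (17)/(30) = 0.5667 > 0.56.

k = 10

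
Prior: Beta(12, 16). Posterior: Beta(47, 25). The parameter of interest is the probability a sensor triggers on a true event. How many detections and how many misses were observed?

35 detections and 9 misses

Beta is conjugate to the binomial likelihood: posterior = Beta(a+s, b+f).
Match parameters: s=47−12=35, f=25−16=9.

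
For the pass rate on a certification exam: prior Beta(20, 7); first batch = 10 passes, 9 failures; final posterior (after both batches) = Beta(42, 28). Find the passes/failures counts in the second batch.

12 passes and 12 failures

Sequential conjugate updates are equivalent to a single update on the pooled data, so total successes = posterior α − prior α and total failures = posterior β − prior β.
Total across both batches: 42−20=22 passes, 28−7=21 failures.
Subtract the first batch: 22−10=12 passes and 21−9=12 failures.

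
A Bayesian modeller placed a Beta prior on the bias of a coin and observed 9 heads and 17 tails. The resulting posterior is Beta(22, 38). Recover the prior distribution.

Beta is conjugate to the binomial likelihood: posterior = Beta(α+s, β+f).
Subtract the data counts: 22−9=13, 38−17=21.

Beta(13, 21)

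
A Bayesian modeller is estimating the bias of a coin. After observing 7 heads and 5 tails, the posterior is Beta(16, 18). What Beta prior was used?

A Beta(a, b) prior with s successes and f failures in binomial data gives a Beta(a+s, b+f) posterior.
Subtract the data counts: 16−7=9, 18−5=13.

Beta(9, 13)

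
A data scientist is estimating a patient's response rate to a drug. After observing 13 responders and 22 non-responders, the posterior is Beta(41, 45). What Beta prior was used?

Beta(28, 23)

A Beta(α, β) prior with s successes and f failures in binomial data gives a Beta(α+s, β+f) posterior.
So α = 41 − 13 = 28 and β = 45 − 22 = 23.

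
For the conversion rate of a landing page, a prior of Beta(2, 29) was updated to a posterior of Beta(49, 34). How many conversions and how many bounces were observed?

A Beta(a, b) prior with s successes and f failures in binomial data gives a Beta(a+s, b+f) posterior.
Match parameters: s=49−2=47, f=34−29=5.

47 conversions and 5 bounces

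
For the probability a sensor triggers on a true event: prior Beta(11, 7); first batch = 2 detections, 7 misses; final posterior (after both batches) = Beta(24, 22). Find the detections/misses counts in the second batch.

Sequential conjugate updates are equivalent to a single update on the pooled data, so total successes = posterior α − prior α and total failures = posterior β − prior β.
Total across both batches: 24−11=13 detections, 22−7=15 misses.
Subtract the first batch: 13−2=11 detections and 15−7=8 misses.

11 detections and 8 misses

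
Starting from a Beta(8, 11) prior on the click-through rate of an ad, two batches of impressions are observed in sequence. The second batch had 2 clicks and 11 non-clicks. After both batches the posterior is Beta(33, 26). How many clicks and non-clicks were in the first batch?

Sequential conjugate updates are equivalent to a single update on the pooled data, so total successes = posterior α − prior α and total failures = posterior β − prior β.
Total across both batches: 33−8=25 clicks, 26−11=15 non-clicks.
Subtract the second batch: 25−2=23 clicks and 15−11=4 non-clicks.

23 clicks and 4 non-clicks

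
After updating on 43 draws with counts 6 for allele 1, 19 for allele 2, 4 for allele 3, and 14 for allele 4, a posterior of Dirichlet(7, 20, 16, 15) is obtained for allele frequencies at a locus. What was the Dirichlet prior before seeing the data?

For a Dirichlet(α) prior with multinomial counts c, the posterior is Dirichlet(α + c) componentwise.
Subtract each count from the matching posterior parameter: 7−6=1, 20−19=1, 16−4=12, 15−14=1.

Dirichlet(1, 1, 12, 1)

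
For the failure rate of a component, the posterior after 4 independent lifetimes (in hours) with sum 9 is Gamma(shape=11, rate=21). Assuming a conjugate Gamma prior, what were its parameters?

Gamma(shape=7, rate=12)

For an exponential likelihood with a Gamma(α, β) prior on the rate, n observations with total T give posterior Gamma(α+n, β+T).
So α = 11 − 4 = 7 and β = 21 − 9 = 12.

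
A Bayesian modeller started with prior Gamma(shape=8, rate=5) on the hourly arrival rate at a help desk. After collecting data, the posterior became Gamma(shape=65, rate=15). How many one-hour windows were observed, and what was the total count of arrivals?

n = 10 one-hour windows with total 57 arrivals

Gamma–Poisson conjugacy: posterior shape = α + Σxᵢ, posterior rate = β + n.
Matching: Σxᵢ = 65 − 8 = 57 and n = 15 − 5 = 10.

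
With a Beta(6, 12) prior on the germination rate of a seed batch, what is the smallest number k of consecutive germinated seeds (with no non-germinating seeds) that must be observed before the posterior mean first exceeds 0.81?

After k germinated seeds and 0 non-germinating seeds the posterior is Beta(6+k, 12), with mean (6+k)/(6+12+k).
Set (6+k)/(18+k) > 0.81 and solve: k > (0.81·18 − 6)/(1 − 0.81) = 45.158.
The smallest integer exceeding 45.158 is 46.

k = 46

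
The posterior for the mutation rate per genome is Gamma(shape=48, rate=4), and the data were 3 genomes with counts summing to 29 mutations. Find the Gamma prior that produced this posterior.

Gamma–Poisson conjugacy: posterior shape = α + Σxᵢ, posterior rate = β + n.
So α = 48 − 29 = 19 and β = 4 − 3 = 1.

Gamma(shape=19, rate=1)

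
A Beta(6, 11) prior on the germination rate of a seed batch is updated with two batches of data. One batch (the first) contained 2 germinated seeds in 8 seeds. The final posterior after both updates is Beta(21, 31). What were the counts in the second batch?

Sequential conjugate updates are equivalent to a single update on the pooled data, so total successes = posterior α − prior α and total failures = posterior β − prior β.
Total across both batches: 21−6=15 germinated seeds, 31−11=20 non-germinating seeds.
Subtract the first batch: 15−2=13 germinated seeds and 20−6=14 non-germinating seeds.

13 germinated seeds and 14 non-germinating seeds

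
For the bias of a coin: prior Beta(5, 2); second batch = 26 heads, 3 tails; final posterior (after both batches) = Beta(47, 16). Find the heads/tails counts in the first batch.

Sequential conjugate updates are equivalent to a single update on the pooled data, so total successes = posterior α − prior α and total failures = posterior β − prior β.
Total across both batches: 47−5=42 heads, 16−2=14 tails.
Subtract the second batch: 42−26=16 heads and 14−3=11 tails.

16 heads and 11 tails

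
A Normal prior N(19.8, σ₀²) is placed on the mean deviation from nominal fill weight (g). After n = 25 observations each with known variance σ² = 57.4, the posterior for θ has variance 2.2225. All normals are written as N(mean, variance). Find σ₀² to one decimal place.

For the Normal–Normal model with known σ², precisions add: τ_n = τ₀ + n/σ².
So 1/σ₀² = 1/2.2225 − 25/57.4 = 0.449944 − 0.435540 = 0.014404.
Hence σ₀² = 1/0.014404 ≈ 69.4.

σ₀² = 69.4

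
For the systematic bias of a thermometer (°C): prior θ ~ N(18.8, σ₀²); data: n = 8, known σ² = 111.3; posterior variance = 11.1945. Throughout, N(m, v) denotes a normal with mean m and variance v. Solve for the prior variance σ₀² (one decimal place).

Posterior precision equals prior precision plus data precision: 1/σ_n² = 1/σ₀² + n/σ².
So 1/σ₀² = 1/11.1945 − 8/111.3 = 0.089330 − 0.071878 = 0.017452.
Hence σ₀² = 1/0.017452 ≈ 57.3.

σ₀² = 57.3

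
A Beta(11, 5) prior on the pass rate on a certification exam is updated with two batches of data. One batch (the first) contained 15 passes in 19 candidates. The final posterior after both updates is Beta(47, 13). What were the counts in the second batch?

Sequential conjugate updates are equivalent to a single update on the pooled data, so total successes = posterior α − prior α and total failures = posterior β − prior β.
Total across both batches: 47−11=36 passes, 13−5=8 failures.
Subtract the first batch: 36−15=21 passes and 8−4=4 failures.

21 passes and 4 failures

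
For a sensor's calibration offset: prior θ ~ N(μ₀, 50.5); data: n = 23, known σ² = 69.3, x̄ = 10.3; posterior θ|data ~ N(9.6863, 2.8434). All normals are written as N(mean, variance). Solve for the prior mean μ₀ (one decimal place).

μ₀ = -0.6

The posterior mean is a precision-weighted average: μ_n = (τ₀μ₀ + τ_data·x̄)/(τ₀+τ_data), with τ₀=1/σ₀² and τ_data=n/σ².
Here τ₀ = 1/50.5 = 0.019802 and τ_data = 23/69.3 = 0.331890, so τ_n = 0.351692.
Rearranging for μ₀: μ₀ = (μ_n·τ_n − τ_data·x̄)/τ₀ = (9.6863·0.351692 − 0.331890·10.3) / 0.019802 = -0.011873/0.019802 ≈ -0.6.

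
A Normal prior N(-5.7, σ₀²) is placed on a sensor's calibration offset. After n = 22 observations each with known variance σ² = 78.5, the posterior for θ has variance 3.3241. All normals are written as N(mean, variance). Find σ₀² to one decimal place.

For the Normal–Normal model with known σ², precisions add: τ_n = τ₀ + n/σ².
So 1/σ₀² = 1/3.3241 − 22/78.5 = 0.300833 − 0.280255 = 0.020578.
Hence σ₀² = 1/0.020578 ≈ 48.6.

σ₀² = 48.6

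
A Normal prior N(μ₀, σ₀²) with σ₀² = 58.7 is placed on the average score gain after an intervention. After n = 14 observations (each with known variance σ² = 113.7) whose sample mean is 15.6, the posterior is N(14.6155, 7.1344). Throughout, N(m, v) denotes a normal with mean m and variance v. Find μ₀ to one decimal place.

μ₀ = 7.5

The posterior mean is a precision-weighted average: μ_n = (τ₀μ₀ + τ_data·x̄)/(τ₀+τ_data), with τ₀=1/σ₀² and τ_data=n/σ².
Here τ₀ = 1/58.7 = 0.017036 and τ_data = 14/113.7 = 0.123131, so τ_n = 0.140167.
Rearranging for μ₀: μ₀ = (μ_n·τ_n − τ_data·x̄)/τ₀ = (14.6155·0.140167 − 0.123131·15.6) / 0.017036 = 0.127767/0.017036 ≈ 7.5.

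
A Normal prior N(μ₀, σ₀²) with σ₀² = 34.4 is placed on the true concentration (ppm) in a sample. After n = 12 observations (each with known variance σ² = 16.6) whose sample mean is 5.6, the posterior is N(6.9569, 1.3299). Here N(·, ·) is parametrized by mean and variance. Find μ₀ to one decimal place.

μ₀ = 40.7

The posterior mean is a precision-weighted average: μ_n = (τ₀μ₀ + τ_data·x̄)/(τ₀+τ_data), with τ₀=1/σ₀² and τ_data=n/σ².
Here τ₀ = 1/34.4 = 0.029070 and τ_data = 12/16.6 = 0.722892, so τ_n = 0.751962.
Rearranging for μ₀: μ₀ = (μ_n·τ_n − τ_data·x̄)/τ₀ = (6.9569·0.751962 − 0.722892·5.6) / 0.029070 = 1.183129/0.029070 ≈ 40.7.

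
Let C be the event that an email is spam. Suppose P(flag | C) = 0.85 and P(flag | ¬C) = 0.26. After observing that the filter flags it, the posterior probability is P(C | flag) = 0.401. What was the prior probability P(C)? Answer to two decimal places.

Bayes' rule in odds form gives O(C|E) = O(C)·[P(E|C)/P(E|¬C)], hence O(C) = O(C|E)/LR.
Posterior odds = 0.401/(1−0.401) = 0.6694. LR = 0.85/0.26 = 3.2692.
Prior odds = 0.6694/3.2692 = 0.2048, so P(C) = 0.2048/(1+0.2048) ≈ 0.17.

P(C) = 0.17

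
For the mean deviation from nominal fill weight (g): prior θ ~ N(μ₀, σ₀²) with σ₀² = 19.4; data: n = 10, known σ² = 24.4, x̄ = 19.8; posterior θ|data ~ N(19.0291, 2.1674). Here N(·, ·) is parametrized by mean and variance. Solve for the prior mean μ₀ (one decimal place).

With known observation variance, the Normal–Normal posterior has precision τ_n = τ₀ + n/σ² and mean μ_n = (τ₀μ₀ + (n/σ²)x̄)/τ_n.
Here τ₀ = 1/19.4 = 0.051546 and τ_data = 10/24.4 = 0.409836, so τ_n = 0.461382.
Rearranging for μ₀: μ₀ = (μ_n·τ_n − τ_data·x̄)/τ₀ = (19.0291·0.461382 − 0.409836·19.8) / 0.051546 = 0.664931/0.051546 ≈ 12.9.

μ₀ = 12.9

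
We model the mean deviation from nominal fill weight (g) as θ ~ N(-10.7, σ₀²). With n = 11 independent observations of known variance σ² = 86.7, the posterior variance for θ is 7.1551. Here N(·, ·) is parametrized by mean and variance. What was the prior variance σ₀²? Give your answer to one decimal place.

σ₀² = 77.6

Posterior precision equals prior precision plus data precision: 1/σ_n² = 1/σ₀² + n/σ².
So 1/σ₀² = 1/7.1551 − 11/86.7 = 0.139760 − 0.126874 = 0.012886.
Hence σ₀² = 1/0.012886 ≈ 77.6.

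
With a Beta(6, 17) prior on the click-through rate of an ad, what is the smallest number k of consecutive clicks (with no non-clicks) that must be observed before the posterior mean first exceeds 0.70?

After k clicks and 0 non-clicks the posterior is Beta(6+k, 17), with mean (6+k)/(6+17+k).
Set (6+k)/(23+k) > 0.70 and solve: k > (0.70·23 − 6)/(1 − 0.70) = 33.667.
The smallest integer exceeding 33.667 is 34.

k = 34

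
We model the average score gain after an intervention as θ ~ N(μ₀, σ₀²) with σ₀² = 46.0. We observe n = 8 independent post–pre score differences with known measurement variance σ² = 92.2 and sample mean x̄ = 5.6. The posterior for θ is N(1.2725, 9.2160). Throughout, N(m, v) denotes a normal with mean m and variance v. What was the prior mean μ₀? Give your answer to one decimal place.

With known observation variance, the Normal–Normal posterior has precision τ_n = τ₀ + n/σ² and mean μ_n = (τ₀μ₀ + (n/σ²)x̄)/τ_n.
Here τ₀ = 1/46.0 = 0.021739 and τ_data = 8/92.2 = 0.086768, so τ_n = 0.108507.
Rearranging for μ₀: μ₀ = (μ_n·τ_n − τ_data·x̄)/τ₀ = (1.2725·0.108507 − 0.086768·5.6) / 0.021739 = -0.347826/0.021739 ≈ -16.0.

μ₀ = -16.0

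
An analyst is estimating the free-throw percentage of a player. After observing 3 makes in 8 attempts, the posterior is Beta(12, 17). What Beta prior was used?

Beta(9, 12)

A Beta(a, b) prior with s successes and f failures in binomial data gives a Beta(a+s, b+f) posterior.
So a = 12 − 3 = 9 and b = 17 − 5 = 12.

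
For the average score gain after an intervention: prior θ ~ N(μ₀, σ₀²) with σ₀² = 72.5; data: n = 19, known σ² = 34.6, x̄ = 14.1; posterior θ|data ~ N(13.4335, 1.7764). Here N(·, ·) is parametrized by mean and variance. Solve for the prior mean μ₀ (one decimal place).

μ₀ = -13.1

With known observation variance, the Normal–Normal posterior has precision τ_n = τ₀ + n/σ² and mean μ_n = (τ₀μ₀ + (n/σ²)x̄)/τ_n.
Here τ₀ = 1/72.5 = 0.013793 and τ_data = 19/34.6 = 0.549133, so τ_n = 0.562926.
Rearranging for μ₀: μ₀ = (μ_n·τ_n − τ_data·x̄)/τ₀ = (13.4335·0.562926 − 0.549133·14.1) / 0.013793 = -0.180709/0.013793 ≈ -13.1.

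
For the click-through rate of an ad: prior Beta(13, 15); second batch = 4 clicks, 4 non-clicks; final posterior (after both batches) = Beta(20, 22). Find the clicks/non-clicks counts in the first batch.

3 clicks and 3 non-clicks

Because Beta–binomial updating is additive in the counts, the combined data contributed (α_post−α_prior, β_post−β_prior) successes and failures.
Total across both batches: 20−13=7 clicks, 22−15=7 non-clicks.
Subtract the second batch: 7−4=3 clicks and 7−4=3 non-clicks.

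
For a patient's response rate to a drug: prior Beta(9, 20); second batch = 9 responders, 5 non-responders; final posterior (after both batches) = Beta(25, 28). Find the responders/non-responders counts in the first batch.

Sequential conjugate updates are equivalent to a single update on the pooled data, so total successes = posterior α − prior α and total failures = posterior β − prior β.
Total across both batches: 25−9=16 responders, 28−20=8 non-responders.
Subtract the second batch: 16−9=7 responders and 8−5=3 non-responders.

7 responders and 3 non-responders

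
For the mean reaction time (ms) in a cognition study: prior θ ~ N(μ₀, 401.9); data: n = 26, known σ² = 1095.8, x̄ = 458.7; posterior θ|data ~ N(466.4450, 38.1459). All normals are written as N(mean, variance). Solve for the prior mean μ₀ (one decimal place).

μ₀ = 540.3

The posterior mean is a precision-weighted average: μ_n = (τ₀μ₀ + τ_data·x̄)/(τ₀+τ_data), with τ₀=1/σ₀² and τ_data=n/σ².
Here τ₀ = 1/401.9 = 0.002488 and τ_data = 26/1095.8 = 0.023727, so τ_n = 0.026215.
Rearranging for μ₀: μ₀ = (μ_n·τ_n − τ_data·x̄)/τ₀ = (466.4450·0.026215 − 0.023727·458.7) / 0.002488 = 1.344281/0.002488 ≈ 540.3.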